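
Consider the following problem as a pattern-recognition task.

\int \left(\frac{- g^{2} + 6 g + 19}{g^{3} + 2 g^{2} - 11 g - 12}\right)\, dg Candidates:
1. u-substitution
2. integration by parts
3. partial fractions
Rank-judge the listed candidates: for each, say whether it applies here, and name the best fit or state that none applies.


Technique: partial fractions — the bottom factors while the top stays lower-degree — split into simple fractions and integrate piece by piece.
- u-substitution — no subexpression of the integrand serves as a whole-integral substitution inner — individual terms may offer their own, but none carries its derivative as a factor of the full integrand; a working change of variable would have to be constructed from outside the expression.
- integration by parts: no split into a nonconstant polynomial times one of the standard kernels — exp, sine, or cosine of a linear argument, or a logarithm — applies here.
- partial fractions: applies; the problem has the shape this method handles.


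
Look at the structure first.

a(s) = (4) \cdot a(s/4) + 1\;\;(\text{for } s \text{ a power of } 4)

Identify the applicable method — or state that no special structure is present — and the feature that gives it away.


Verdict: the master substitution — the argument contracts 4-fold per step: reindex s exponentially and solve the linear recurrence in the new index.


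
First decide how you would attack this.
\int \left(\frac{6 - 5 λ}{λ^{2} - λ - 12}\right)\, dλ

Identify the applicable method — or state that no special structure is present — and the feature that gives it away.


Method: partial fractions — λ^{2} - λ - 12 splits into linear pieces, so the quotient is a sum of simple fractions — decompose before integrating.


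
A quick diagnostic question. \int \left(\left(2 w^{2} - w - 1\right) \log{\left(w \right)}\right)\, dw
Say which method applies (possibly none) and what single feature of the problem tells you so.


Verdict: integration by parts — one parts step with u = \log{\left(w \right)} trades the logarithm for an algebraic integrand.


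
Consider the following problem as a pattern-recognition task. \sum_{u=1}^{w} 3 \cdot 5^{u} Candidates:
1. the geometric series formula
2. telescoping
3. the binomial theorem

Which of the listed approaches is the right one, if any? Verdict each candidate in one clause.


Diagnosis: the geometric series formula — term-over-term division gives 5 every time — index-free ratio, geometric sum formula applies.
- the geometric series formula: applicable, and directly so.
- telescoping — in the displayed form, no term reappears at a neighboring index to cancel against.
- the binomial theorem: no binomial coefficients pair up with complementary powers here.


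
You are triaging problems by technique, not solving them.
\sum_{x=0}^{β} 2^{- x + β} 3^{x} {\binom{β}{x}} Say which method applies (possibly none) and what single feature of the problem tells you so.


Diagnosis: the binomial theorem — binomial coefficients against complementary powers of 3 and 2: recognize the binomial expansion and resum.


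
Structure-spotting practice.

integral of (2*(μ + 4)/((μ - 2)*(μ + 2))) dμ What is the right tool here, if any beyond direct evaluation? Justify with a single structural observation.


Verdict: partial fractions — a proper rational integrand whose denominator splits into simpler factors — decompose into partial fractions first.


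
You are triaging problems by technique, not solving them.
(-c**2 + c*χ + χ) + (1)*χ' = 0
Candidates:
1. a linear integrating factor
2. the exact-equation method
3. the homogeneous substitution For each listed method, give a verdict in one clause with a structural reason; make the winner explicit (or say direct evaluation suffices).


Method: a linear integrating factor — linear in the unknown with genuine forcing: multiply through by the exponential of the integrated coefficient and the left side closes into one derivative.
- a linear integrating factor — yes, a natural case for it.
- the exact-equation method — no potential function has this form as its differential, as written.
- the homogeneous substitution — the ratio of the variables does not determine the slope.


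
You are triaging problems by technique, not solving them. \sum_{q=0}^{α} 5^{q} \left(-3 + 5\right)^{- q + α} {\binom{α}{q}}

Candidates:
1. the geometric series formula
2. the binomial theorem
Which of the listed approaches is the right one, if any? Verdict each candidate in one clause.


Best approach: the binomial theorem — {\binom{α}{q}} weighting matched powers of 5 and (-3 + 5) is the expanded form of (5 + (-3 + 5))^α — fold it back up.
- the geometric series formula — dividing successive terms gives an index-dependent quantity, not a constant.
- the binomial theorem — applies; the problem has the shape this method handles.


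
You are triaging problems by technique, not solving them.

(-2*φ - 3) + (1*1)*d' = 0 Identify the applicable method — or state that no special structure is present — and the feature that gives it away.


Verdict: no special technique — the slope is a function of φ alone, so integrate both sides directly.


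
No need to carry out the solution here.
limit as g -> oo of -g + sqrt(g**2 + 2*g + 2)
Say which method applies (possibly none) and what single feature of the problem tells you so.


Method: conjugate multiplication — infinity minus infinity with a radical in play — multiply by the conjugate so the divergences of sqrt(g**2 + 2*g + 2) and g annihilate.


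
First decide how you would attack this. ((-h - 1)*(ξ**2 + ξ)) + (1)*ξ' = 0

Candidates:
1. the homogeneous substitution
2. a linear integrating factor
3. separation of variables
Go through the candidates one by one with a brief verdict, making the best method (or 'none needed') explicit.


Method: separation of variables — all dependence on the two variables factors apart, the defining separable shape. A Bernoulli substitution applies to this equation as given; separation takes the same equation in its displayed form.
- the homogeneous substitution: the slope is not a function of the ratio of the variables alone.
- a linear integrating factor: a nonlinear term in the unknown puts this outside the integrating-factor template.
- separation of variables: a fit — the right tool for this form.


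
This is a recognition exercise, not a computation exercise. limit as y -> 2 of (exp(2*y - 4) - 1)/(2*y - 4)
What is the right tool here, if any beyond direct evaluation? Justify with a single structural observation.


Technique: l'Hôpital's rule (0/0) — plug in 2: top and bottom both hit zero, so differentiate each and retry. A first-order expansion at the point is an equally standard path; the rule packages it.


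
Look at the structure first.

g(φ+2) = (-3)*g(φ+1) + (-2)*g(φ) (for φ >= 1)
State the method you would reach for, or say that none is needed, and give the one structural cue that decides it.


Method: the characteristic-root method — try a geometric ansatz r^φ: constant coefficients turn the recurrence into one polynomial equation in r.


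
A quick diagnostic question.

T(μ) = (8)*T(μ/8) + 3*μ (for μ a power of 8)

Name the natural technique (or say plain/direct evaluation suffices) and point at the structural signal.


Diagnosis: the master substitution — recursion at μ/8 is multiplicative in the index; logarithmic reindexing via μ = 8^m linearizes it.


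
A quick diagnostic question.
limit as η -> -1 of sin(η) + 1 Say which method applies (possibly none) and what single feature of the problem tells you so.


Method: no special technique — the function is continuous at -1; evaluation is itself the limit, no machinery required.


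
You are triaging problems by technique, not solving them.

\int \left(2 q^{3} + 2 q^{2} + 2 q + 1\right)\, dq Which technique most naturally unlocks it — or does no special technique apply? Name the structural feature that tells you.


Best approach: no special technique — the integrand is a sum of constant multiples of powers of q — integrate term by term.


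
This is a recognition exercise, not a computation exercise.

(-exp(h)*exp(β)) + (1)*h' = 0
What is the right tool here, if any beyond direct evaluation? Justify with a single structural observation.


Verdict: separation of variables — one side of the product carries the independent variable, the other the unknown — the textbook separation shape.


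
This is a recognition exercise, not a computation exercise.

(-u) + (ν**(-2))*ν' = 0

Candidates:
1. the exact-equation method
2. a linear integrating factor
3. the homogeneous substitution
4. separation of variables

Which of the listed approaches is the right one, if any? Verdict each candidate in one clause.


Verdict: separation of variables — separating collects all ν-dependence with the derivative and leaves all u-dependence opposite: variables separate.
- the exact-equation method: with no real cross-dependence between the variables, the exact-equation machinery is a detour rather than the natural reading.
- a linear integrating factor — a nonlinear term in the unknown puts this outside the integrating-factor template.
- the homogeneous substitution: the slope is not a function of the ratio of the variables alone.
- separation of variables — applies; the problem has the shape this method handles.


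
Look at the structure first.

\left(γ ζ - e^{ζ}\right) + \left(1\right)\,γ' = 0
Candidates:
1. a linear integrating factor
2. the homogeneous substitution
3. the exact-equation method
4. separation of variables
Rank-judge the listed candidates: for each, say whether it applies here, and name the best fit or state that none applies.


Best approach: a linear integrating factor — the equation is linear in γ with coefficient ζ; multiplying by the integrating factor exp(∫ζ) makes the left side a perfect derivative.
- a linear integrating factor: yes, a natural case for it.
- the homogeneous substitution — the slope is not a function of the ratio of the variables alone.
- the exact-equation method: no potential function has this form as its differential, as written.
- separation of variables: no algebra isolates the independent variable on one side and the unknown on the other.


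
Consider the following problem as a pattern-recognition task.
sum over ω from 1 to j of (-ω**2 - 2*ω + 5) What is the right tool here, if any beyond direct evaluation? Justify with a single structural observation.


Verdict: no special technique — no cancellation, no constant ratio, no binomial weights — just polynomial terms summed directly.


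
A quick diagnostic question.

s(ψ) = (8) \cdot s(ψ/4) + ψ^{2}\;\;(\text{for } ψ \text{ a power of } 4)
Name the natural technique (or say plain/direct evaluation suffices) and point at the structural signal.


Technique: the master substitution — treat m = log base 4 of ψ as the new clock: one recursion step advances m by one while ψ scales by 4.


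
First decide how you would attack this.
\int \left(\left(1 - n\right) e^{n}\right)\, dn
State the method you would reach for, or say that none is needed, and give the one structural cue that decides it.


Technique: integration by parts — differentiate 1 - n, integrate e^{n}: each pass lowers the polynomial degree, so parts terminates.


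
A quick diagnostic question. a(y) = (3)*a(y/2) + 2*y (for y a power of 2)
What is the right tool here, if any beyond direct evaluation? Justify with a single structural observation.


Verdict: the master substitution — index division is the fingerprint: y/2 in the recursive call means substitute y = 2^m.


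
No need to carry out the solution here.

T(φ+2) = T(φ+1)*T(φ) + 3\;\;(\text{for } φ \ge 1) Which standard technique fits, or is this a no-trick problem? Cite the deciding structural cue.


Technique: no special technique — the recurrence is nonlinear in the sequence terms; no linear-recurrence method fits it as written — one iterates or studies it directly.


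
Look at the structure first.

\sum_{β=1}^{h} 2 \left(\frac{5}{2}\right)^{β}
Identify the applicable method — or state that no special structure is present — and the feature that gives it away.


Technique: the geometric series formula — term-over-term division gives \frac{5}{2} every time — index-free ratio, geometric sum formula applies.


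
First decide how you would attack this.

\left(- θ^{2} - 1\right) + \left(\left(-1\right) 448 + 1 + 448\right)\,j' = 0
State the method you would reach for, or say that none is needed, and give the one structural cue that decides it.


Best approach: no special technique — the slope is a pure function of θ; integrate both sides and be done.


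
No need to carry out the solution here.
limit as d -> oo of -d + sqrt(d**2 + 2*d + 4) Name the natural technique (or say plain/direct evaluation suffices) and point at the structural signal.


Technique: conjugate multiplication — this difference gives up after one conjugate multiplication — the radical structure cancels against its conjugate.


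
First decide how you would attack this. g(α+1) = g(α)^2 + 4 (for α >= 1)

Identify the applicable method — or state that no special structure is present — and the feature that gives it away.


Diagnosis: no special technique — no ansatz, no master substitution, no summation factor survives the nonlinearity here.


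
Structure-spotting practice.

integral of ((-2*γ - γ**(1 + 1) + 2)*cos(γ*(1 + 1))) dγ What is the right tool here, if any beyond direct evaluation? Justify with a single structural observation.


Best approach: integration by parts — (-2*γ - γ**(1 + 1) + 2) dies after finitely many derivatives while cos(γ*(1 + 1)) cycles under integration — the tabular/parts setup.


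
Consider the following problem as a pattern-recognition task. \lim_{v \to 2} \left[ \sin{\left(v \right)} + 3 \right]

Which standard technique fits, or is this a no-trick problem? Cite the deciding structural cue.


Diagnosis: no special technique — the function is continuous at 2; evaluation is itself the limit, no machinery required.


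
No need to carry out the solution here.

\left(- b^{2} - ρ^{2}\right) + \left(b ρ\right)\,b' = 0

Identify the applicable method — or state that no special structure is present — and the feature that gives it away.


Diagnosis: the homogeneous substitution — solved for the derivative, the right side is unchanged under scaling ρ and b together — it depends only on the ratio b/ρ, so substitute a single ratio variable. This doubles as a Bernoulli equation in the unknown as written; the homogeneous route needs no setup at all.


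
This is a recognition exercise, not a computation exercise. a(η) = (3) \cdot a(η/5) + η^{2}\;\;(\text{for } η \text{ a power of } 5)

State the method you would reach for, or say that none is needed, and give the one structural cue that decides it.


Technique: the master substitution — the argument shrinks by the factor 5, so measure the index on a logarithmic scale and the recursion becomes a shift.


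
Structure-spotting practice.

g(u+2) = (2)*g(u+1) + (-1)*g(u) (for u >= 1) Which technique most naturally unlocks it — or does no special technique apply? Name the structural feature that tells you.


Method: the characteristic-root method — no index-dependence in the weights and nothing inhomogeneous: classic characteristic-equation setup.


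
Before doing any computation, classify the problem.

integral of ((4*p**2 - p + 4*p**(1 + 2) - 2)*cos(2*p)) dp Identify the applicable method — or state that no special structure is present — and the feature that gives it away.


Best approach: integration by parts — differentiate (4*p**2 - p + 4*p**(1 + 2) - 2), integrate cos(2*p): each pass lowers the polynomial degree, so parts terminates.


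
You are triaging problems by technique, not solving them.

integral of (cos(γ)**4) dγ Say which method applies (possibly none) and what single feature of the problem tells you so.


Diagnosis: a trigonometric identity — cos(γ)**4 calls for power reduction: rewrite via double angles before any antiderivative is attempted.


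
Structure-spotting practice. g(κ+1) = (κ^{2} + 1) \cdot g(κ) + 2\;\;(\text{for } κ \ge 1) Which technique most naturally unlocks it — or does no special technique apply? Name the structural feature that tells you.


Verdict: a summation factor — one-term recursion with variable weight κ^{2} + 1 is solved by product normalization, not by root-finding.


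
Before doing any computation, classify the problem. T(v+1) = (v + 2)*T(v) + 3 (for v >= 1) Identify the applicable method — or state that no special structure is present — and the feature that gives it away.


Method: a summation factor — because the multiplier v + 2 is index-dependent, divide through by its running product and sum the resulting differences.


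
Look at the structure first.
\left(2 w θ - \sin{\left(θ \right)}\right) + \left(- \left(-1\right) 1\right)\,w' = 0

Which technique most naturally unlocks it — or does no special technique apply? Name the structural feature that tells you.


Technique: a linear integrating factor — the unknown enters only to the first power against a nonzero forcing term — the integrating-factor template applies directly.


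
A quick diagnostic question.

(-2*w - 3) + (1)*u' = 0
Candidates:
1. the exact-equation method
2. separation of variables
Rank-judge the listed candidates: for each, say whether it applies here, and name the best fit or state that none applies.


Diagnosis: no special technique — solved for the derivative, no u appears — this is antidifferentiation in w wearing ODE clothing.
- the exact-equation method: no dependence on the unknown anywhere: exactness is a label without content here.
- separation of variables: with no unknown in the slope, separating variables is a formality — the equation integrates directly.


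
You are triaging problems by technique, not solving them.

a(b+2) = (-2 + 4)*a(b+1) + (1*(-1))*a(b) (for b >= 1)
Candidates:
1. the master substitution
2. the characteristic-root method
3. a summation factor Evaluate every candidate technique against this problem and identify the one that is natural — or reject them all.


Method: the characteristic-root method — fixed numeric weights on consecutive terms and no forcing term added: the root method in its home territory.
- the master substitution: the recursion shifts the index rather than dividing it.
- the characteristic-root method: a fit — the right tool for this form.
- a summation factor: a summation factor telescopes one-step recursions; this one carries higher-order memory.


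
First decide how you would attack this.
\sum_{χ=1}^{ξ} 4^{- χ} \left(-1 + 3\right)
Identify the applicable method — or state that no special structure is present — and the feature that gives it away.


Best approach: the geometric series formula — consecutive terms stand in a fixed index-free ratio — the geometric sum formula closes it.


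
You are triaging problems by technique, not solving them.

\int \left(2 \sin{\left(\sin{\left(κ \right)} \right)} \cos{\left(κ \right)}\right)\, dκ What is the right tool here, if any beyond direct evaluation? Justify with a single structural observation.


Diagnosis: u-substitution — the only nontrivial dependence routes through \sin{\left(κ \right)}, whose derivative supplies the leftover factor up to a constant multiple — u = \sin{\left(κ \right)} flattens it.


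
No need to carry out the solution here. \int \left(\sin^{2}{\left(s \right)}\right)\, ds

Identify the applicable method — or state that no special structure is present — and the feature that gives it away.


Best approach: a trigonometric identity — an even power like \sin^{2}{\left(s \right)} flattens under the half-angle identity into first-degree cosines you can integrate directly.


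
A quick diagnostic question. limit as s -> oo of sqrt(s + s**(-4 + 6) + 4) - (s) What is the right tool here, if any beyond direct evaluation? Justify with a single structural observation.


Best approach: conjugate multiplication — turning the difference into a conjugate-rationalized ratio makes the limit readable.


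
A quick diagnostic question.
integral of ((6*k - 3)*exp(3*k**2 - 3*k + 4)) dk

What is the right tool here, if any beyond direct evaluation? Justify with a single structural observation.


Method: u-substitution — the only nontrivial dependence routes through 3*k**2 - 3*k + 4, whose derivative supplies the leftover factor up to a constant multiple — u = 3*k**2 - 3*k + 4 flattens it.


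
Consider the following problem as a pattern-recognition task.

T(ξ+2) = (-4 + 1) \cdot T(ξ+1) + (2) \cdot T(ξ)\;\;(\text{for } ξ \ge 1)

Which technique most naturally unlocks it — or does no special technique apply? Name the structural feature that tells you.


Diagnosis: the characteristic-root method — fixed numeric weights on consecutive terms and no forcing term added: the root method in its home territory.


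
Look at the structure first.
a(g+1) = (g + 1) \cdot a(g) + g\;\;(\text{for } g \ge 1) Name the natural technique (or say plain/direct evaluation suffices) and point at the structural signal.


Technique: a summation factor — one step of memory with a weight g + 1 that changes as the index grows — the summation-factor construction is built for this.


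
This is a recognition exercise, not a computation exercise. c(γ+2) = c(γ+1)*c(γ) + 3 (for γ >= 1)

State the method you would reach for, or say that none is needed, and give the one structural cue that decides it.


Verdict: no special technique — the unknown enters the rule nonlinearly, not as a weighted sum — no linear method is even well-posed.


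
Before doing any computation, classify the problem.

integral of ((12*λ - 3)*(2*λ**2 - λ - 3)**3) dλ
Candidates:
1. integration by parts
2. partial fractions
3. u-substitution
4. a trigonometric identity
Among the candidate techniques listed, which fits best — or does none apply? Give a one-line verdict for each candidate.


Diagnosis: u-substitution — read it as f(2*λ**2 - λ - 3) times a constant multiple of d(2*λ**2 - λ - 3): one substitution, u = 2*λ**2 - λ - 3, finishes it. Multiplying out and using the power rule would succeed as well, just with far more bookkeeping.
- integration by parts — parts would only shuffle a directly integrable integrand.
- partial fractions: there is no rational-function structure to decompose.
- u-substitution: yes, a natural case for it.
- a trigonometric identity — there is no trigonometric structure at all — the integrand carries no sine or cosine to rewrite.


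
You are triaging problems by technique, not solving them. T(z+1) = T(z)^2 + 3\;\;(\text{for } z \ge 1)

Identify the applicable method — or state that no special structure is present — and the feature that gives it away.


Method: no special technique — each new value is a nonlinear function of earlier ones — scaling arguments and superposition both fail.


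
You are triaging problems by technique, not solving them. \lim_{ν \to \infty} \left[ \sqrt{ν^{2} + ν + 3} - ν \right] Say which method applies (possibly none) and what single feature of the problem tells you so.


Diagnosis: conjugate multiplication — the ∞ − ∞ radical form is the exact trigger for the conjugate maneuver.


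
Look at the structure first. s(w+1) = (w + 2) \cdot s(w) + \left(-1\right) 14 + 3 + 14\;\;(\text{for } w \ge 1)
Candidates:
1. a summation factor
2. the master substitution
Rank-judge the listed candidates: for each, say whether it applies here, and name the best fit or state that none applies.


Verdict: a summation factor — the coefficient w + 2 drifts with the index, so no fixed root exists; normalizing by the cumulative product telescopes it.
- a summation factor: a fit — the right tool for this form.
- the master substitution — with no divided-index recursive call, reindexing by powers of a base buys nothing.


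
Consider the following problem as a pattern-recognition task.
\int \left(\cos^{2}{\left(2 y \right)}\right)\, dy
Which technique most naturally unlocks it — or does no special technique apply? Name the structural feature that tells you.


Verdict: a trigonometric identity — the exponent on \cos^{2}{\left(2 y \right)} is even — the power-reduction identity is the standard preprocessing step.


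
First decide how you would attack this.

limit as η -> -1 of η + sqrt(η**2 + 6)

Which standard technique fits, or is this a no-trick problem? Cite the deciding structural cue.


Technique: no special technique — nothing blocks direct substitution at -1: plug in and finish.


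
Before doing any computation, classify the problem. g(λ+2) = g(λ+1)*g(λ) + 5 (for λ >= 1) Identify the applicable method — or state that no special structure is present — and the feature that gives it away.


Technique: no special technique — this one you iterate or analyze qualitatively: the nonlinearity defeats linear solution methods.


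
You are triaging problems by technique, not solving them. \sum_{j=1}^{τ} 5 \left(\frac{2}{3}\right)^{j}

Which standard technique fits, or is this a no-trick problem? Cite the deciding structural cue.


Method: the geometric series formula — check a ratio of consecutive terms: it is \frac{2}{3}, independent of the index, so the geometric formula closes the sum.


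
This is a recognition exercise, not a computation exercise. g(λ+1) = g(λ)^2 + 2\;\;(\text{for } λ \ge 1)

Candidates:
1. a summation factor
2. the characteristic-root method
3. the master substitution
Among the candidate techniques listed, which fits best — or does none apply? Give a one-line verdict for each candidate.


Technique: no special technique — no ansatz, no master substitution, no summation factor survives the nonlinearity here.
- a summation factor — the recursion is nonlinear — outside the first-order linear family a summation factor addresses.
- the characteristic-root method: the recursion is nonlinear in the sequence values, so no linear-modes ansatz applies.
- the master substitution: with no divided-index recursive call, reindexing by powers of a base buys nothing.


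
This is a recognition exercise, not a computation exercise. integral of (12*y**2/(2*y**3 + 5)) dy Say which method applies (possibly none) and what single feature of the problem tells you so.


Method: u-substitution — everything non-trivial happens through the inner expression 2*y**3 + 5, and its derivative accounts for the remaining factor up to a constant, so set u = 2*y**3 + 5.


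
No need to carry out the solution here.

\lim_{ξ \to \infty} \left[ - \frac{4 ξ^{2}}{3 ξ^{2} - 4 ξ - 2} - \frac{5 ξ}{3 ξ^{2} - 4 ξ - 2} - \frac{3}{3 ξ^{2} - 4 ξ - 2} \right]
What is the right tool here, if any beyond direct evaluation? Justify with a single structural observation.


Verdict: dominant-term comparison — divide by the highest power of ξ present: lower-order terms vanish and the dominant ratio remains. Viewed as a single quotient this is an ∞/∞ form — an at-infinity application of l'Hôpital's rule would also resolve it; comparing leading growth reads the answer without differentiating.


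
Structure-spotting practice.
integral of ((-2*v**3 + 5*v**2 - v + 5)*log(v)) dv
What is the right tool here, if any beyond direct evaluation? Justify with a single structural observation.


Method: integration by parts — the logarithm log(v) wants to be differentiated, not integrated; parts makes that legal.


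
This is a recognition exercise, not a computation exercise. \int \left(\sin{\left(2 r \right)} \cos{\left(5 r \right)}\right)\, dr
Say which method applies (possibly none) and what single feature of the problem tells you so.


Verdict: a trigonometric identity — apply product-to-sum to \sin{\left(2 r \right)} \cos{\left(5 r \right)}: two clean single-angle terms replace one awkward product.


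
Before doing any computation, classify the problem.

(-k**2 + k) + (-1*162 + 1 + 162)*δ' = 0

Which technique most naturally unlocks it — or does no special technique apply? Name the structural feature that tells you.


Diagnosis: no special technique — solved for the derivative, δ never appears on the right — this is a direct integration in k, not a differential-equations problem at heart.


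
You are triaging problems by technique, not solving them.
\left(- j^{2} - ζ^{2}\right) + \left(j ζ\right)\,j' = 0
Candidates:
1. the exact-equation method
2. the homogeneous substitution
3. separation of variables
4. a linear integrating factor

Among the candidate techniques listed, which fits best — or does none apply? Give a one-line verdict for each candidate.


Technique: the homogeneous substitution — the slope's numerator and denominator have matching total degree, so it depends only on j/ζ and the ratio substitution collapses it. A Bernoulli rewrite works here as the equation stands — the homogeneous substitution is the more immediate reading.
- the exact-equation method — exactness fails on the nose — the mixed partials do not match.
- the homogeneous substitution — yes, a natural case for it.
- separation of variables — the two dependences do not factor apart.
- a linear integrating factor — the unknown enters nonlinearly (through a power, a denominator, or a transcendental function), which the linear integrating-factor recipe cannot absorb as-is — any repair would come from a preliminary substitution, not the factor.


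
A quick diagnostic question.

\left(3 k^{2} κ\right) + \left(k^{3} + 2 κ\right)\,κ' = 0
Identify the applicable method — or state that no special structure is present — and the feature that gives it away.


Method: the exact-equation method — 3 k^{2} κ and k^{3} + 2 κ pass the exactness check on the nose, so no integrating factor in k or κ is needed at all.


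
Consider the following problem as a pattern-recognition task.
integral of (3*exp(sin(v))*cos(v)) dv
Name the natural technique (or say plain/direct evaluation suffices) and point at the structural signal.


Method: u-substitution — collected, the integrand has one factor that is, up to a constant, the derivative of an inner expression the rest depends on — substitute for that inner expression.


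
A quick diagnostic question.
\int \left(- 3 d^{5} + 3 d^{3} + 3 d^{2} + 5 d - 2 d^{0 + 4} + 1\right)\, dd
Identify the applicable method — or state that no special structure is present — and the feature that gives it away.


Best approach: no special technique — every term is a constant multiple of a power of d; term-wise power-rule integration needs no preliminary transformation.


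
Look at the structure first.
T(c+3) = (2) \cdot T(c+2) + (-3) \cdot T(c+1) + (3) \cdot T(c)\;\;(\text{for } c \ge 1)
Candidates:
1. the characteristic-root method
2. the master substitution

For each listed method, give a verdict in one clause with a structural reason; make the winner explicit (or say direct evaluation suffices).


Method: the characteristic-root method — this is the constant-coefficient homogeneous case — the whole solution in c reduces to a polynomial's roots.
- the characteristic-root method — yes, a natural case for it.
- the master substitution — the recursion steps by a constant offset, so exponential reindexing is pointless.


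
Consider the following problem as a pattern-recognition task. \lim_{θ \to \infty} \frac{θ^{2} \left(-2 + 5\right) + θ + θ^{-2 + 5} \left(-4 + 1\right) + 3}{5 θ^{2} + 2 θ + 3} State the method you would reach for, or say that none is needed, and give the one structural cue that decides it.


Verdict: dominant-term comparison — as θ grows, only the highest-degree terms matter — compare leading terms and read the limit off. Viewed as a single quotient this is an ∞/∞ form — an at-infinity application of l'Hôpital's rule would also resolve it; comparing leading growth reads the answer without differentiating.


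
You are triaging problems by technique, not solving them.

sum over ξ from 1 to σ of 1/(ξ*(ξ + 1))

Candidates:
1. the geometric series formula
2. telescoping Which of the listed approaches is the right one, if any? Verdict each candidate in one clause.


Diagnosis: telescoping — one partial-fraction pass turns 1/(ξ*(ξ + 1)) into a shifted difference, and shifted differences telescope.
- the geometric series formula — the ratio of consecutive terms depends on the index.
- telescoping — applies; the problem has the shape this method handles.


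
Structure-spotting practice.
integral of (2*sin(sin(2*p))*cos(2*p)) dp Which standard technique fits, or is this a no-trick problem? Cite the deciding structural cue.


Method: u-substitution — everything non-trivial happens through the inner expression sin(2*p), and its derivative accounts for the remaining factor up to a constant, so set u = sin(2*p).


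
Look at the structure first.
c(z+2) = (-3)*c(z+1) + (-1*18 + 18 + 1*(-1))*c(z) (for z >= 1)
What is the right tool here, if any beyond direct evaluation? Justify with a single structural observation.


Method: the characteristic-root method — because shifting z leaves the equation's coefficients unchanged, exponential trials reduce it to algebra.


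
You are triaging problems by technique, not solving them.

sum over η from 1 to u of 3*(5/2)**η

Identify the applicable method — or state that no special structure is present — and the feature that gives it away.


Best approach: the geometric series formula — check a ratio of consecutive terms: it is 5/2, independent of the index, so the geometric formula closes the sum.


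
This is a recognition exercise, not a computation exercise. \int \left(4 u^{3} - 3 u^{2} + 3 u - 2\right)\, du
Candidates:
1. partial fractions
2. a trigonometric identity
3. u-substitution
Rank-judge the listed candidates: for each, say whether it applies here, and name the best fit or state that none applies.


Verdict: no special technique — a term-by-term power-rule job in u; no substitution or rearrangement earns its keep here.
- partial fractions: there is no rational-function structure to decompose.
- a trigonometric identity: there is no trigonometric structure at all — the integrand carries no sine or cosine to rewrite.
- u-substitution: no substitution does more than relabel what direct integration already handles.


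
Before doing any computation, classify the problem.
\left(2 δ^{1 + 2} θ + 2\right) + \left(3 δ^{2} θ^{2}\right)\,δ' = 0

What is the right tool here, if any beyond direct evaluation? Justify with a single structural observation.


Verdict: the exact-equation method — equality of cross partials is the green light — assemble the potential function term by term.


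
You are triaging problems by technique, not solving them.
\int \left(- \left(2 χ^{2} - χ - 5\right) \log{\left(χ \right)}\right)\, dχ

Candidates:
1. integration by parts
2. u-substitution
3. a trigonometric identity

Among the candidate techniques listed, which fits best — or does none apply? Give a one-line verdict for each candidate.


Method: integration by parts — with u = \log{\left(χ \right)} the logarithm disappears after one differentiation, leaving a power-rule integral.
- integration by parts — applies; the problem has the shape this method handles.
- u-substitution — no subexpression of the integrand serves as a whole-integral substitution inner — individual terms may offer their own, but none carries its derivative as a factor of the full integrand; a working change of variable would have to be constructed from outside the expression.
- a trigonometric identity: no sine or cosine appears, so there is nothing for a trigonometric identity to act on.


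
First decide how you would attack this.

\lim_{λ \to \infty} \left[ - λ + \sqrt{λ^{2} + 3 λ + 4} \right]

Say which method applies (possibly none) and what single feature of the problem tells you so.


Best approach: conjugate multiplication — an infinity-minus-infinity difference with a surviving radical — multiply by the conjugate to cancel the divergence.


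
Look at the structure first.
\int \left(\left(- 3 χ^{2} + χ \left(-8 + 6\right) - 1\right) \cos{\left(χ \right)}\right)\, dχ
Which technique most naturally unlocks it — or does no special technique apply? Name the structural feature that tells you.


Technique: integration by parts — differentiate (- 3 χ^{2} + χ \left(-8 + 6\right) - 1), integrate \cos{\left(χ \right)}: each pass lowers the polynomial degree, so parts terminates.


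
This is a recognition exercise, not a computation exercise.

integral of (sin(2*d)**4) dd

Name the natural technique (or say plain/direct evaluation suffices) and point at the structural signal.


Best approach: a trigonometric identity — even powers like sin(2*d)**4 never integrate directly; the half-angle identity lowers the degree first.


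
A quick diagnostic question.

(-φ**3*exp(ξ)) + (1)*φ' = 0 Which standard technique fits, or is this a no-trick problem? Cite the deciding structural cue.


Method: separation of variables — a product of single-variable factors, exp(ξ) and φ**3 — the textbook separable form.


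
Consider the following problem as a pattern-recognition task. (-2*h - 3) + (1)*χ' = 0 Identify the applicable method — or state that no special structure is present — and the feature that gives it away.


Verdict: no special technique — the slope is a function of h alone, so integrate both sides directly.


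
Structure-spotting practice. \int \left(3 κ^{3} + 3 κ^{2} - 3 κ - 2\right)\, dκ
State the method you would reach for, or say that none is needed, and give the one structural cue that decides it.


Method: no special technique — a term-by-term power-rule job in κ; no substitution or rearrangement earns its keep here.


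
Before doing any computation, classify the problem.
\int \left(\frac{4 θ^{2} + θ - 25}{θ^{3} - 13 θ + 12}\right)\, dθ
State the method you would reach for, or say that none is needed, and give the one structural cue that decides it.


Best approach: partial fractions — the factorization of θ^{3} - 13 θ + 12 is the whole battle; after it, each term is a table integral.


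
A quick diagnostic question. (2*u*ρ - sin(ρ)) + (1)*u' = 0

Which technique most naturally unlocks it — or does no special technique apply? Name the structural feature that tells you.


Method: a linear integrating factor — linear in the unknown with genuine forcing: multiply through by the exponential of the integrated coefficient and the left side closes into one derivative.


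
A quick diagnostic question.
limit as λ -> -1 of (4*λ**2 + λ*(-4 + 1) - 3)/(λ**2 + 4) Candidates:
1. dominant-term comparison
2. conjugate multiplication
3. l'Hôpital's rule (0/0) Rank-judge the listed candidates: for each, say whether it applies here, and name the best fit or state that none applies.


Method: no special technique — no vanishing denominator and no indeterminate clash at the point — evaluation is immediate.
- dominant-term comparison: no dominant power emerges to decide the limit by degree comparison.
- conjugate multiplication — there are no radicals in tension whose conjugate would simplify matters.
- l'Hôpital's rule (0/0) — substituting the point gives a finite value outright — there is no indeterminate clash to repair.


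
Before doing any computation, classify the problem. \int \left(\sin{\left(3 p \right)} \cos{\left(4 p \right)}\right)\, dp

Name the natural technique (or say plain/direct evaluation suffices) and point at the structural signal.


Verdict: a trigonometric identity — mixed-frequency products such as \sin{\left(3 p \right)} \cos{\left(4 p \right)} are designed for the product-to-sum formula.
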